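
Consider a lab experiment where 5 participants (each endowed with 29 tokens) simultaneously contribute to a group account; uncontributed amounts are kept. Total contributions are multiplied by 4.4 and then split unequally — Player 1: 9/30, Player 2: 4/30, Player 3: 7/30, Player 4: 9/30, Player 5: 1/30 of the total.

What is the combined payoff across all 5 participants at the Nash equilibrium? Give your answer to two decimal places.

440.80 tokens

Each unit j contributes comes back to j as 4.4 × (j's share), so j prefers to contribute only if that share exceeds 1/4.4 = 0.2273; otherwise keeping the unit dominates.
Player 1, Player 3 and Player 4 are above the threshold, contributing 29 each; the remaining 2 contribute 0. Total contributed: 87.
The group account pays out 4.4 × 87 = 382.80 in total (split across the unequal shares, but the aggregate is all that matters for the group sum).
The 2 free-riders keep 29 each, adding 58. Group total = 58 + 382.80 = 440.80.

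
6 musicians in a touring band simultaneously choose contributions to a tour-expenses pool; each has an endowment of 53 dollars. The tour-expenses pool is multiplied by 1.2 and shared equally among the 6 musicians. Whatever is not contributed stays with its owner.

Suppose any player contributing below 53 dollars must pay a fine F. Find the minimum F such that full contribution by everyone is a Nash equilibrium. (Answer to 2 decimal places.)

42.40 dollars

Given the others contribute fully, the best deviation is to contribute 0 (any partial contribution still incurs the fine and gives up units whose private return 0.2000 is below 1).
Deviating from 53 to 0 saves 53 dollars but forfeits the deviator's share of the drop in the tour-expenses pool: 1.2/6 × 53 = 10.60.
So the deviation gain is 53 − 10.60 = 42.40, and the fine must be at least 42.40 dollars to wipe it out.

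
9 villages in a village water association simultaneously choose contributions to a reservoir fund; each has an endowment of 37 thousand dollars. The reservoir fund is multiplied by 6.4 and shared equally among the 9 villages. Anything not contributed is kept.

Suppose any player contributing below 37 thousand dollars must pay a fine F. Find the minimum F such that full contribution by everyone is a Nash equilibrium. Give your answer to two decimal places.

10.69 thousand dollars

Given the others contribute fully, the best deviation is to contribute 0 (any partial contribution still incurs the fine and gives up units whose private return 0.7111 is below 1).
Deviating from 37 to 0 saves 37 thousand dollars but forfeits the deviator's share of the drop in the reservoir fund: 6.4/9 × 37 = 26.31.
So the deviation gain is 37 − 26.31 = 10.69, and the fine must be at least 10.69 thousand dollars to wipe it out.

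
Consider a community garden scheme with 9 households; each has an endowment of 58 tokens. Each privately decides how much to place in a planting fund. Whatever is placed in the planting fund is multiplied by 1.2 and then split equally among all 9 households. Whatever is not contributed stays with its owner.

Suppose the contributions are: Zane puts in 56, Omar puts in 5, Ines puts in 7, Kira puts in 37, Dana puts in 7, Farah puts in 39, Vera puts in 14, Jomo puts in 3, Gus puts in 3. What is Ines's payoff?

73.80 tokens

Total contributed: 56 + 5 + 7 + 37 + 7 + 39 + 14 + 3 + 3 = 171.
Each receives 1.2 × 171 / 9 = 22.80 from the planting fund.
Ines keeps 58 − 7 = 51, so Ines's payoff is 51 + 22.80 = 73.80.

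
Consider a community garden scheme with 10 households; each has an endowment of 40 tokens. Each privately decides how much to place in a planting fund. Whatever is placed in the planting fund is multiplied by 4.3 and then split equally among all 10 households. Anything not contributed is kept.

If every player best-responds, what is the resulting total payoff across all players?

Each contributed unit returns 4.3/10 = 0.4300 to its contributor — below 1 — so contributing 0 is dominant for every player. At the Nash equilibrium everyone keeps their 40, and the group total is 10 × 40 = 400.

400.00 tokens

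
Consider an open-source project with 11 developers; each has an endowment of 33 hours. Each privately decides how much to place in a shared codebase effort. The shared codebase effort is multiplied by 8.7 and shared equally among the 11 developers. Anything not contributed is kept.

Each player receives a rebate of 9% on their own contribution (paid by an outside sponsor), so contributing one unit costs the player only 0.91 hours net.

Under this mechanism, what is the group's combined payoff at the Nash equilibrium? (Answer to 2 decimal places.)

363.00 hours

The effective private return is (8.7/11) / 0.91 = 0.8691, which is still under 1, so the mechanism doesn't change anyone's dominant strategy: zero contribution.
At the Nash equilibrium no one contributes; group total payoff = 11 × 33 = 363.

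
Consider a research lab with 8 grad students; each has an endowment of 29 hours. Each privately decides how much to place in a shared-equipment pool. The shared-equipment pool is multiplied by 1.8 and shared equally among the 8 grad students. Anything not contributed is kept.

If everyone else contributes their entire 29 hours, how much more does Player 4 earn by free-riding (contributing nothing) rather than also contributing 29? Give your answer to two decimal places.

22.48 hours

Switching from a contribution of 29 to 0 lets Player 4 keep an extra 29 hours, but lowers the shared-equipment pool by 29, which costs Player 4 their own share of that drop: 1.8/8 × 29 = 6.52.
Net gain = 29 − 6.52 = 22.48. The private return per contributed unit (0.2250) is below 1, so free-riding is indeed the best response regardless of what the others do.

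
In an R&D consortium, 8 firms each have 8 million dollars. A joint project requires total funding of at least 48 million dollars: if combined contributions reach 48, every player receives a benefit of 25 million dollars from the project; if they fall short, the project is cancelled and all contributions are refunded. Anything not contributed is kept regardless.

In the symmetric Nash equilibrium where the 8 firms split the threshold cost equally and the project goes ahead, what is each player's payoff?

Equal share of the threshold: 48/8 = 6.
At this profile no one gains by cutting their contribution: any cut drops the total below 48, the project is cancelled, contributions are refunded, and the deviator ends with 8, which is less than 8 − 6 + 25 = 27. Contributing more than 6 just wastes the excess. So contributing exactly 6 is a best response.
Each player's payoff: 8 − 6 + 25 = 27.

27 million dollars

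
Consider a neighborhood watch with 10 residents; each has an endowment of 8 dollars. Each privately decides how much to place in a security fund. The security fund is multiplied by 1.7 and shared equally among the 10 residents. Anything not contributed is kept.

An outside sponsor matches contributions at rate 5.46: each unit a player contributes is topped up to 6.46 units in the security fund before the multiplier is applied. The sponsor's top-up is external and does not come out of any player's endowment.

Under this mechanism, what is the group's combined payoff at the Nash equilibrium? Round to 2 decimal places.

Under the mechanism each unit contributed yields 1.7 × 6.46 / 10 = 1.0982 back to its contributor per unit of net cost, which exceeds 1, making full contribution the dominant choice for everyone.
So the Nash equilibrium is full contribution by all 10; the group earns 1.7 × 6.46 × 80 = 878.56.

878.56 dollars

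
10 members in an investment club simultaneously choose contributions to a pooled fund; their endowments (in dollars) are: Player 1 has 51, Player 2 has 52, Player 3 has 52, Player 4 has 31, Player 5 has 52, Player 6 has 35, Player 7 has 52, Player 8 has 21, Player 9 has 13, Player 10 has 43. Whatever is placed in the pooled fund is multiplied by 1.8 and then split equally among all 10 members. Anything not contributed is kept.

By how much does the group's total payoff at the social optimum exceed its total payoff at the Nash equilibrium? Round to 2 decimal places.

The private return per contributed unit is 1.8/10 = 0.1800 < 1 for every player regardless of endowment, so the Nash equilibrium is zero contribution and the group total is Σ E_j = 51 + 52 + 52 + 31 + 52 + 35 + 52 + 21 + 13 + 43 = 402.
Each contributed unit returns 1.800 to the group, so the social optimum is full contribution by everyone: group total = 1.800 × 402 = 723.60.
Efficiency loss = (1.800 − 1) × 402 = 321.60.

321.60 dollars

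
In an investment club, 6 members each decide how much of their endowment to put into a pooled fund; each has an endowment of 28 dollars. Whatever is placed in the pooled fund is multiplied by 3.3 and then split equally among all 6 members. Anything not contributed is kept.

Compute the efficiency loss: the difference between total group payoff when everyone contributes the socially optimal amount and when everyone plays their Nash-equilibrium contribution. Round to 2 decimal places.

Each contributed unit returns 3.3/6 = 0.5500 to its contributor — below 1 — so contributing 0 is dominant for every player. At the Nash equilibrium everyone keeps their 28, and the group total is 6 × 28 = 168.
Each contributed unit returns 3.300 to the group as a whole (0.5500 to each of 6 players), which exceeds 1, so the social optimum is full contribution: group total = 3.300 × 168 = 554.40.
Efficiency loss = 554.40 − 168 = 386.40.

386.40 dollars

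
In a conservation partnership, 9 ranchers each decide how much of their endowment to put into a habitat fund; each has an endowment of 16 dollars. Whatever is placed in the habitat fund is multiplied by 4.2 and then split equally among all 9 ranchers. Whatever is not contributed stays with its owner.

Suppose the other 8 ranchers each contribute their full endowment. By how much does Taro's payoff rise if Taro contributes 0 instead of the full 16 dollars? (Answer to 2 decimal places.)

Switching from a contribution of 16 to 0 lets Taro keep an extra 16 dollars, but lowers the habitat fund by 16, which costs Taro their own share of that drop: 4.2/9 × 16 = 7.47.
Net gain = 16 − 7.47 = 8.53. The private return per contributed unit (0.4667) is below 1, so free-riding is indeed the best response regardless of what the others do.

8.53 dollars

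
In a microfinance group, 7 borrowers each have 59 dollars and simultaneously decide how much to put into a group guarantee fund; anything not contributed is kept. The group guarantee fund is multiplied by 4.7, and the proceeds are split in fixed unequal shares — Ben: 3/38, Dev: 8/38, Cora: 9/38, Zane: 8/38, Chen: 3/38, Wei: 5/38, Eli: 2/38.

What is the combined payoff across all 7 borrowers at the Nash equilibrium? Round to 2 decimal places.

631.30 dollars

A player with share s gets back 4.7·s per unit contributed, so full contribution is dominant for anyone with s > 1/4.7 = 0.2128 and zero contribution is dominant for anyone below.
Cora alone (share 9/38) is above the threshold, contributing 59; the remaining 6 contribute 0. Total contributed: 59.
The group guarantee fund pays out 4.7 × 59 = 277.30 in total (split across the unequal shares, but the aggregate is all that matters for the group sum).
The 6 free-riders keep 59 each, adding 354. Group total = 354 + 277.30 = 631.30.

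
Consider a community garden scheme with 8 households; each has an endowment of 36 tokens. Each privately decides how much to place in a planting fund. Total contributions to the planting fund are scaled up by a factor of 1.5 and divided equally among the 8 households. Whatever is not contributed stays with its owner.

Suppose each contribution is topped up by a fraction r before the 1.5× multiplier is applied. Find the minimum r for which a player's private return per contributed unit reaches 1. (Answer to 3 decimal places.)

4.333

With matching at rate r, one contributed unit becomes (1 + r) in the planting fund and returns 1.5 × (1 + r) / 8 to the contributor.
Setting this equal to 1: 1 + r = 8/1.5 = 5.3333.
So the minimum matching rate is r = 5.3333 − 1 = 4.333.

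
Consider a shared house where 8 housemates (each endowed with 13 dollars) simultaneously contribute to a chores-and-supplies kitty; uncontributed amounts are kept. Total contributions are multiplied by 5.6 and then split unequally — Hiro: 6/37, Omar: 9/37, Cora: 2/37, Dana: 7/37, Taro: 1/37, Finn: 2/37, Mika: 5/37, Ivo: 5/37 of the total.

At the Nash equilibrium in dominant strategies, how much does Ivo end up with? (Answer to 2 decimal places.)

32.68 dollars

For player j, contributing a unit is worthwhile iff 5.6 × (j's share) ≥ 1, i.e. iff j's share is at least 0.1786.
Omar and Dana are above the threshold, contributing 13 each; the remaining 6 contribute 0. Total contributed: 26.
Ivo keeps 13 and receives 5.6 × 26 × 5/37 = 19.68 from the chores-and-supplies kitty, for a payoff of 32.68.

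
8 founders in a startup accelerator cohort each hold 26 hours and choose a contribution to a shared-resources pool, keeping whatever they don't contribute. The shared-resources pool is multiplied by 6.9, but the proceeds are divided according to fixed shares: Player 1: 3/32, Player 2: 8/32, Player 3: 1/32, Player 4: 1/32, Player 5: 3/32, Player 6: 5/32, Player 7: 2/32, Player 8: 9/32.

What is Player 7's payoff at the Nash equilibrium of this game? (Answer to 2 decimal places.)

For player j, contributing a unit is worthwhile iff 6.9 × (j's share) ≥ 1, i.e. iff j's share is at least 0.1449.
Player 2, Player 6 and Player 8 are above the threshold, contributing 26 each; the remaining 5 contribute 0. Total contributed: 78.
Player 7 keeps 26 and receives 6.9 × 78 × 2/32 = 33.64 from the shared-resources pool, for a payoff of 59.64.

59.64 hours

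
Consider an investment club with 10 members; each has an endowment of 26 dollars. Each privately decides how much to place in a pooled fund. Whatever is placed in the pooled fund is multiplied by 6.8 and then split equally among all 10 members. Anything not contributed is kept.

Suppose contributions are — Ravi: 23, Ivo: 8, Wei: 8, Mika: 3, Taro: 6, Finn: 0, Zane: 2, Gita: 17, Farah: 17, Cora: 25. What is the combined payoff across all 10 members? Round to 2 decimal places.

Total contributed: 23 + 8 + 8 + 3 + 6 + 0 + 2 + 17 + 17 + 25 = 109; total kept: 10 × 26 − 109 = 151.
The pooled fund pays out 6.8 × 109 = 741.20 in aggregate.
Group total = 151 + 741.20 = 892.20.

892.20 dollars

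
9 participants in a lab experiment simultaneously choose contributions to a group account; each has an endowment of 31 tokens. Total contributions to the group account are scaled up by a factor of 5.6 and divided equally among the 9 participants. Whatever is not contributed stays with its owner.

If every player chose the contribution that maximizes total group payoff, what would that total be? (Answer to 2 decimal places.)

Each contributed unit returns 5.600 to the group as a whole (0.6222 to each of 9 players), which exceeds 1, so the social optimum is full contribution: group total = 5.600 × 279 = 1562.40.

1562.40 tokens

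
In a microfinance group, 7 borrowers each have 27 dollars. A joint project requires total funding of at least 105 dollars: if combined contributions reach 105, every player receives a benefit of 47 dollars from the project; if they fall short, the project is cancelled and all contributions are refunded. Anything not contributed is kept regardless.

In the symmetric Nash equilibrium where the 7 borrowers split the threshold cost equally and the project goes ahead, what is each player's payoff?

Equal share of the threshold: 105/7 = 15.
At this profile no one gains by cutting their contribution: any cut drops the total below 105, the project is cancelled, contributions are refunded, and the deviator ends with 27, which is less than 27 − 15 + 47 = 59. Contributing more than 15 just wastes the excess. So contributing exactly 15 is a best response.
Each player's payoff: 27 − 15 + 47 = 59.

59 dollars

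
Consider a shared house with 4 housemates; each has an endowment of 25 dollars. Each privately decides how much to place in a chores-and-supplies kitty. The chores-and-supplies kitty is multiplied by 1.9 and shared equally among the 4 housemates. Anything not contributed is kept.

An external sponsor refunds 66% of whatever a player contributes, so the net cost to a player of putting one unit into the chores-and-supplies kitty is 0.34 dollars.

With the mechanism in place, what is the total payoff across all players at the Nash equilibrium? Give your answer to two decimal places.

The effective private return per unit is now (1.9/4) / 0.34 = 1.3971 > 1, so every player's dominant strategy flips to full contribution.
So the Nash equilibrium is full contribution by all 4; the group earns 4 × (25 × 0.66 + 1.9 × 25) = 256.00.

256.00 dollars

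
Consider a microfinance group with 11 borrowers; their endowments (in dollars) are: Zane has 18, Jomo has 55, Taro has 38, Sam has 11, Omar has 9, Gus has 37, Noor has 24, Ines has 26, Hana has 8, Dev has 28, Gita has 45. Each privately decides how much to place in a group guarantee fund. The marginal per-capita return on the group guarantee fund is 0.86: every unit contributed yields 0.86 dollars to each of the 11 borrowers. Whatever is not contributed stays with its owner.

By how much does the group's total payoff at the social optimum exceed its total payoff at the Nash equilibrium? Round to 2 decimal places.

The private return per contributed unit is 0.86 < 1 for everyone, so the Nash equilibrium is zero contribution and the group total is Σ E_j = 18 + 55 + 38 + 11 + 9 + 37 + 24 + 26 + 8 + 28 + 45 = 299.
Each contributed unit returns 9.460 to the group, so the social optimum is full contribution by everyone: group total = 9.460 × 299 = 2828.54.
Efficiency loss = (9.460 − 1) × 299 = 2529.54.

2529.54 dollars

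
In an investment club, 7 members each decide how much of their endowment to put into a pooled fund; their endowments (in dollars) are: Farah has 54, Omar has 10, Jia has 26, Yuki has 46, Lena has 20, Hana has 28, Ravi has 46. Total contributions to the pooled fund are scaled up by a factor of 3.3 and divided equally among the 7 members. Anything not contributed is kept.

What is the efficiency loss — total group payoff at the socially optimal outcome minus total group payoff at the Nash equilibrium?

529.00 dollars

The private return per contributed unit is 3.3/7 = 0.4714 < 1 for every player regardless of endowment, so the Nash equilibrium is zero contribution and the group total is Σ E_j = 54 + 10 + 26 + 46 + 20 + 28 + 46 = 230.
Each contributed unit returns 3.300 to the group, so the social optimum is full contribution by everyone: group total = 3.300 × 230 = 759.00.
Efficiency loss = (3.300 − 1) × 230 = 529.00.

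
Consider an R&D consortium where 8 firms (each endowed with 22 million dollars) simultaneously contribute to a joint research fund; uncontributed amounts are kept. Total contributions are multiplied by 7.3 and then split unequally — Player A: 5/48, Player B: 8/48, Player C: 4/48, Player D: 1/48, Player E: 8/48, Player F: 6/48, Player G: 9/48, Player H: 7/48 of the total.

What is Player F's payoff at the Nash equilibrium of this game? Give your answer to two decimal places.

Each unit j contributes comes back to j as 7.3 × (j's share), so j prefers to contribute only if that share exceeds 1/7.3 = 0.1370; otherwise keeping the unit dominates.
Player B, Player E, Player G and Player H clear that bar, contributing 22 each; the remaining 4 contribute 0. Total contributed: 88.
Player F keeps 22 and receives 7.3 × 88 × 6/48 = 80.30 from the joint research fund, for a payoff of 102.30.

102.30 million dollars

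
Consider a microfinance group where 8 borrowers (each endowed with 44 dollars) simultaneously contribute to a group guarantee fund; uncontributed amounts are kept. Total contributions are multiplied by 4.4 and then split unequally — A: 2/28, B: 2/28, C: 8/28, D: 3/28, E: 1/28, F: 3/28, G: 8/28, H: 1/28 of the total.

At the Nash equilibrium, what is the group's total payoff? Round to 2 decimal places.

651.20 dollars

Player j's private return per contributed unit is 4.4 × (j's share). Contributing is weakly dominant for j when that share is at least 1/4.4 = 0.2273, and contributing 0 is dominant otherwise.
The shares above 0.2273 belong to C and G, contributing 44 each; the remaining 6 contribute 0. Total contributed: 88.
The group guarantee fund pays out 4.4 × 88 = 387.20 in total (split across the unequal shares, but the aggregate is all that matters for the group sum).
The 6 free-riders keep 44 each, adding 264. Group total = 264 + 387.20 = 651.20.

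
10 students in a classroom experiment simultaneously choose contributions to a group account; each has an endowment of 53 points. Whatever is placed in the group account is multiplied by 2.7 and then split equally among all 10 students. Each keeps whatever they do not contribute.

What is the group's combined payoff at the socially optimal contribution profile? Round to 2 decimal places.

Each contributed unit returns 2.700 to the group as a whole (0.2700 to each of 10 players), which exceeds 1, so the social optimum is full contribution: group total = 2.700 × 530 = 1431.00.

1431.00 points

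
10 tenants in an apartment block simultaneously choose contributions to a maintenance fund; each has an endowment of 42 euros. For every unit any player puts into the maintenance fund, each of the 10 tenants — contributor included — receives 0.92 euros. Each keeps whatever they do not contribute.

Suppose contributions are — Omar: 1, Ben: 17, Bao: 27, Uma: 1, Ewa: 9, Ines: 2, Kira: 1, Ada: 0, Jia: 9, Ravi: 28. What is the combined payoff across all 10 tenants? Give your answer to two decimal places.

1199.00 euros

Total contributed: 1 + 17 + 27 + 1 + 9 + 2 + 1 + 0 + 9 + 28 = 95; total kept: 10 × 42 − 95 = 325.
The maintenance fund pays out 0.92 × 10 × 95 = 874.00 in aggregate.
Group total = 325 + 874.00 = 1199.00.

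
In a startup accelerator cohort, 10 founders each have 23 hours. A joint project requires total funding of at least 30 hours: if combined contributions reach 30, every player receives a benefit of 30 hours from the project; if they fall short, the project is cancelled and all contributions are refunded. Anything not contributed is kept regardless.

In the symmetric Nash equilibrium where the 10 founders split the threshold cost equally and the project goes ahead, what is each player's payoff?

Equal share of the threshold: 30/10 = 3.
At this profile no one gains by cutting their contribution: any cut drops the total below 30, the project is cancelled, contributions are refunded, and the deviator ends with 23, which is less than 23 − 3 + 30 = 50. Contributing more than 3 just wastes the excess. So contributing exactly 3 is a best response.
Each player's payoff: 23 − 3 + 30 = 50.

50 hours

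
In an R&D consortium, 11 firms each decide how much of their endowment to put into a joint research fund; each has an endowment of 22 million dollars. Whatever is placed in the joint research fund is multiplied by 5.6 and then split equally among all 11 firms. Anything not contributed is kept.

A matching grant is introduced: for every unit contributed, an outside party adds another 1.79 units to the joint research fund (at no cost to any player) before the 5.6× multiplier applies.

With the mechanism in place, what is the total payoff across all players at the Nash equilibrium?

With the mechanism, a contributed unit returns 5.6 × 2.79 / 11 = 1.4204 per unit of net cost to the contributor — now above 1 — so contributing fully is weakly dominant for every player.
So the Nash equilibrium is full contribution by all 11; the group earns 5.6 × 2.79 × 242 = 3781.01.

3781.01 million dollars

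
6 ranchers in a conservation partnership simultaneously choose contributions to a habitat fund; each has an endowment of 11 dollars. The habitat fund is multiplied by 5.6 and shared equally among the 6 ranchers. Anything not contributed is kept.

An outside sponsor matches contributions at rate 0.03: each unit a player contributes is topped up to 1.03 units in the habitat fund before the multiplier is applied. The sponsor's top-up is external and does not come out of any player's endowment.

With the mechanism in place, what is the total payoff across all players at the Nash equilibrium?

66.00 dollars

Even with the mechanism, each unit contributed returns only 5.6 × 1.03 / 6 = 0.9613 per unit of net cost, so contributing nothing is still dominant.
Everyone keeps their endowment and the group total is 6 × 11 = 66.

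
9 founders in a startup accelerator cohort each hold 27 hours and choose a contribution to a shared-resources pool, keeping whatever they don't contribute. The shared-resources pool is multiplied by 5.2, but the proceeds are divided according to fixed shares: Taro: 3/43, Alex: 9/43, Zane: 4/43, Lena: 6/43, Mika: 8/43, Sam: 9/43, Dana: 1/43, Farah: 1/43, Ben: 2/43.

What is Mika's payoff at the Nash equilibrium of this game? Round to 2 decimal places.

Player j's private return per contributed unit is 5.2 × (j's share). Contributing is weakly dominant for j when that share is at least 1/5.2 = 0.1923, and contributing 0 is dominant otherwise.
Alex and Sam are above the threshold, contributing 27 each; the remaining 7 contribute 0. Total contributed: 54.
Mika keeps 27 and receives 5.2 × 54 × 8/43 = 52.24 from the shared-resources pool, for a payoff of 79.24.

79.24 hours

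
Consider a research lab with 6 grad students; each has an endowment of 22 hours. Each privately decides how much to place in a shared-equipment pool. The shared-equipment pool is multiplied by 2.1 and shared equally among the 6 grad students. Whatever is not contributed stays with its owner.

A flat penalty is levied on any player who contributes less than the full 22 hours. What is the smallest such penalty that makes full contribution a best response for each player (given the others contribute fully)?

14.30 hours

Given the others contribute fully, the best deviation is to contribute 0 (any partial contribution still incurs the fine and gives up units whose private return 0.3500 is below 1).
Deviating from 22 to 0 saves 22 hours but forfeits the deviator's share of the drop in the shared-equipment pool: 2.1/6 × 22 = 7.70.
So the deviation gain is 22 − 7.70 = 14.30, and the fine must be at least 14.30 hours to wipe it out.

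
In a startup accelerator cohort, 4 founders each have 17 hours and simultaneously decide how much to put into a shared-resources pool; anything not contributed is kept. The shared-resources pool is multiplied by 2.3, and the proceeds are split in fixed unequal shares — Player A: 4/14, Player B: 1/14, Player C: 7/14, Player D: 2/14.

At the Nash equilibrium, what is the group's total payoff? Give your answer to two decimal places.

For player j, contributing a unit is worthwhile iff 2.3 × (j's share) ≥ 1, i.e. iff j's share is at least 0.4348.
Player C alone (share 7/14) is above the threshold, contributing 17; the remaining 3 contribute 0. Total contributed: 17.
The shared-resources pool pays out 2.3 × 17 = 39.10 in total (split across the unequal shares, but the aggregate is all that matters for the group sum).
The 3 free-riders keep 17 each, adding 51. Group total = 51 + 39.10 = 90.10.

90.10 hours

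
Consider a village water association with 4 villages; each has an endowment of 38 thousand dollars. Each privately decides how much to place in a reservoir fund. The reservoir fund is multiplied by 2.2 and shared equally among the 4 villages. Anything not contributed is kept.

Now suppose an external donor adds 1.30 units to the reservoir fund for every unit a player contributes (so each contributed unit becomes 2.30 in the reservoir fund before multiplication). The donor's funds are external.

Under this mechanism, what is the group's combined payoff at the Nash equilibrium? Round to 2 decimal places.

769.12 thousand dollars

With the mechanism, a contributed unit returns 2.2 × 2.30 / 4 = 1.2650 per unit of net cost to the contributor — now above 1 — so contributing fully is weakly dominant for every player.
At the Nash equilibrium everyone contributes 38. Group total payoff = 2.2 × 2.30 × 152 = 769.12.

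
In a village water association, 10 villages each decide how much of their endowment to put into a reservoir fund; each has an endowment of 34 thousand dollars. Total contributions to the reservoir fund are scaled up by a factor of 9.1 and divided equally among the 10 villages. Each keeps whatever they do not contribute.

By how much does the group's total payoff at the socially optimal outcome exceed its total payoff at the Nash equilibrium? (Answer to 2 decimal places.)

Each contributed unit returns 9.1/10 = 0.9100 to its contributor — below 1 — so contributing 0 is dominant for every player. At the Nash equilibrium everyone keeps their 34, and the group total is 10 × 34 = 340.
Each contributed unit returns 9.100 to the group as a whole (0.9100 to each of 10 players), which exceeds 1, so the social optimum is full contribution: group total = 9.100 × 340 = 3094.00.
Efficiency loss = 3094.00 − 340 = 2754.00.

2754.00 thousand dollars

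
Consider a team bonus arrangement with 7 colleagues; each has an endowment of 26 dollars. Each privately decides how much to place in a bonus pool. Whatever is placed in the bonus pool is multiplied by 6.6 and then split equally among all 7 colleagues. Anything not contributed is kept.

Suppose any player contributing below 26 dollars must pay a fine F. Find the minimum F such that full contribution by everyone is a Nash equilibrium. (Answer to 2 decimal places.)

1.49 dollars

Given the others contribute fully, the best deviation is to contribute 0 (any partial contribution still incurs the fine and gives up units whose private return 0.9429 is below 1).
Deviating from 26 to 0 saves 26 dollars but forfeits the deviator's share of the drop in the bonus pool: 6.6/7 × 26 = 24.51.
So the deviation gain is 26 − 24.51 = 1.49, and the fine must be at least 1.49 dollars to wipe it out.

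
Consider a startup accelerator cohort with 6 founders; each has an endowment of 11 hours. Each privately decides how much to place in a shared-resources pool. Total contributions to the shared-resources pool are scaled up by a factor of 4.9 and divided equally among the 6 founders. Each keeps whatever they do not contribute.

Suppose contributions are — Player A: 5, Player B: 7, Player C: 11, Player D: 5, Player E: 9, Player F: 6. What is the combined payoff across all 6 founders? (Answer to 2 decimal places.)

233.70 hours

Total contributed: 5 + 7 + 11 + 5 + 9 + 6 = 43; total kept: 6 × 11 − 43 = 23.
The shared-resources pool pays out 4.9 × 43 = 210.70 in aggregate.
Group total = 23 + 210.70 = 233.70.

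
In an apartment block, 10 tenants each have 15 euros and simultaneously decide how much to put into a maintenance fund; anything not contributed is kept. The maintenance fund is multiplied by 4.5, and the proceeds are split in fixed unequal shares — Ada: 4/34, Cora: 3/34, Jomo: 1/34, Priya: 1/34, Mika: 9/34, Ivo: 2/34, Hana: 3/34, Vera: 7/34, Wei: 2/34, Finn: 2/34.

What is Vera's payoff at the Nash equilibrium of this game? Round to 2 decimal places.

For player j, contributing a unit is worthwhile iff 4.5 × (j's share) ≥ 1, i.e. iff j's share is at least 0.2222.
Only Mika (9/34) clears that bar, contributing 15; the remaining 9 contribute 0. Total contributed: 15.
Vera keeps 15 and receives 4.5 × 15 × 7/34 = 13.90 from the maintenance fund, for a payoff of 28.90.

28.90 euros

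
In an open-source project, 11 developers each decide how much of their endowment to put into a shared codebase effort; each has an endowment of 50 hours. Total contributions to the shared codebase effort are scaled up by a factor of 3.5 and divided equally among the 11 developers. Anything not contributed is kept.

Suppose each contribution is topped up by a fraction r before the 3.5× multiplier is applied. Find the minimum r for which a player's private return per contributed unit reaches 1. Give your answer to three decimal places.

2.143

With matching at rate r, one contributed unit becomes (1 + r) in the shared codebase effort and returns 3.5 × (1 + r) / 11 to the contributor.
Setting this equal to 1: 1 + r = 11/3.5 = 3.1429.
So the minimum matching rate is r = 3.1429 − 1 = 2.143.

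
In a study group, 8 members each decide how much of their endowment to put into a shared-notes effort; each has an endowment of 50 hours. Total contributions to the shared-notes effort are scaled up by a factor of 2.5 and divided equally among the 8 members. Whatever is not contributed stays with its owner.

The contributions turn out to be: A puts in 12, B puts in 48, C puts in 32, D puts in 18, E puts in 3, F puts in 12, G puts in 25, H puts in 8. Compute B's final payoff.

Total contributed: 12 + 48 + 32 + 18 + 3 + 12 + 25 + 8 = 158.
Each receives 2.5 × 158 / 8 = 49.38 from the shared-notes effort.
B keeps 50 − 48 = 2, so B's payoff is 2 + 49.38 = 51.38.

51.38 hours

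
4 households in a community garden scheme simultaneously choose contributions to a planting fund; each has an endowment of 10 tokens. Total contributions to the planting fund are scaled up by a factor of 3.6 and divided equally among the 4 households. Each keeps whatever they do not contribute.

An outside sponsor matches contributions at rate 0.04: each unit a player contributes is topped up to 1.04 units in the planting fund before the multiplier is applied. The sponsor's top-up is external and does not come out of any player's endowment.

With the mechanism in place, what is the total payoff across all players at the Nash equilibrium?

40.00 tokens

The effective private return is 3.6 × 1.04 / 4 = 0.9360, which is still under 1, so the mechanism doesn't change anyone's dominant strategy: zero contribution.
Everyone keeps their endowment and the group total is 4 × 10 = 40.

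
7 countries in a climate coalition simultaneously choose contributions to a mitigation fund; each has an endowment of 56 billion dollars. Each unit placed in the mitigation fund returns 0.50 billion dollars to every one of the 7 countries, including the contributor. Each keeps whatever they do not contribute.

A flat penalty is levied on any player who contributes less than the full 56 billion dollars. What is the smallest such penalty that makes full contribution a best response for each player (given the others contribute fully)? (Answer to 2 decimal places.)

28.00 billion dollars

Given the others contribute fully, the best deviation is to contribute 0 (any partial contribution still incurs the fine and gives up units whose private return 0.50 is below 1).
Deviating from 56 to 0 saves 56 billion dollars but forfeits the deviator's share of the drop in the mitigation fund: 0.50 × 56 = 28.00.
So the deviation gain is 56 − 28.00 = 28.00, and the fine must be at least 28.00 billion dollars to wipe it out.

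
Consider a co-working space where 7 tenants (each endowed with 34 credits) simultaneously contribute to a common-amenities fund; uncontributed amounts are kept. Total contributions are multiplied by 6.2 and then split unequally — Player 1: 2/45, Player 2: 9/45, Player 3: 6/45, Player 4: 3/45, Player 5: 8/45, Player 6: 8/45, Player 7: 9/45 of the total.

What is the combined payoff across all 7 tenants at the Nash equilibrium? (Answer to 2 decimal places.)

For player j, contributing a unit is worthwhile iff 6.2 × (j's share) ≥ 1, i.e. iff j's share is at least 0.1613.
Player 2, Player 5, Player 6 and Player 7 clear that bar, contributing 34 each; the remaining 3 contribute 0. Total contributed: 136.
The common-amenities fund pays out 6.2 × 136 = 843.20 in total (split across the unequal shares, but the aggregate is all that matters for the group sum).
The 3 free-riders keep 34 each, adding 102. Group total = 102 + 843.20 = 945.20.

945.20 credits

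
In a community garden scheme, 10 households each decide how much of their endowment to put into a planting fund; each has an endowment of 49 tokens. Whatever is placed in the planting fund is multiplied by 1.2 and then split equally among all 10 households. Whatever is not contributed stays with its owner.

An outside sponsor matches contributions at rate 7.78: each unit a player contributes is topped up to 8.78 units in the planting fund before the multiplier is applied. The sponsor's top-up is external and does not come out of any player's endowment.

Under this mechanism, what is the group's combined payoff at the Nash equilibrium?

5162.64 tokens

The effective private return per unit is now 1.2 × 8.78 / 10 = 1.0536 > 1, so every player's dominant strategy flips to full contribution.
So the Nash equilibrium is full contribution by all 10; the group earns 1.2 × 8.78 × 490 = 5162.64.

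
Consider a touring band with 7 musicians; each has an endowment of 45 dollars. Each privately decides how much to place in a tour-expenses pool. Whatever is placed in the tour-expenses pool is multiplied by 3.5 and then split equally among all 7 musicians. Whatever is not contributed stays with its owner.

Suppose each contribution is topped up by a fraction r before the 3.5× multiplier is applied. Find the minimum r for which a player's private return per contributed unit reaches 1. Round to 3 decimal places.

With matching at rate r, one contributed unit becomes (1 + r) in the tour-expenses pool and returns 3.5 × (1 + r) / 7 to the contributor.
Setting this equal to 1: 1 + r = 7/3.5 = 2.0000.
So the minimum matching rate is r = 2.0000 − 1 = 1.000.

1.000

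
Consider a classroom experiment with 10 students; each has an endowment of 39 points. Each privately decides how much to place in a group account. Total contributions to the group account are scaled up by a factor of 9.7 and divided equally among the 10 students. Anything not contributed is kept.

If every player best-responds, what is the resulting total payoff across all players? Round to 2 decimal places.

Each contributed unit returns 9.7/10 = 0.9700 to its contributor — below 1 — so contributing 0 is dominant for every player. At the Nash equilibrium everyone keeps their 39, and the group total is 10 × 39 = 390.

390.00 points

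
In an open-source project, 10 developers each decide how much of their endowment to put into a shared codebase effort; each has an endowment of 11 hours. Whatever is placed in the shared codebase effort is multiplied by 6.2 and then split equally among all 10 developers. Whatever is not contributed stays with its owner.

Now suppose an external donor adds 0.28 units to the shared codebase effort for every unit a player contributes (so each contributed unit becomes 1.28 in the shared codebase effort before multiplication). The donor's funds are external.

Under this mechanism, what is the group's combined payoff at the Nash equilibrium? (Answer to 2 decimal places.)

With the mechanism, a contributed unit returns 6.2 × 1.28 / 10 = 0.7936 per unit of net cost — still below 1 — so contributing 0 remains dominant for every player.
At the Nash equilibrium no one contributes; group total payoff = 10 × 11 = 110.

110.00 hours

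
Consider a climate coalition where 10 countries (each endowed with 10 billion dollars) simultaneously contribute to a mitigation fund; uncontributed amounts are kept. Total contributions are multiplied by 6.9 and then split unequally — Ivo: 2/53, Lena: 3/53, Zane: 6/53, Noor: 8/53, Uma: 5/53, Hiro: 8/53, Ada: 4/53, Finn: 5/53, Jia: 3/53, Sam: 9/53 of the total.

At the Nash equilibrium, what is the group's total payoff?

Each unit j contributes comes back to j as 6.9 × (j's share), so j prefers to contribute only if that share exceeds 1/6.9 = 0.1449; otherwise keeping the unit dominates.
The shares above 0.1449 belong to Noor, Hiro and Sam, contributing 10 each; the remaining 7 contribute 0. Total contributed: 30.
The mitigation fund pays out 6.9 × 30 = 207.00 in total (split across the unequal shares, but the aggregate is all that matters for the group sum).
The 7 free-riders keep 10 each, adding 70. Group total = 70 + 207.00 = 277.00.

277.00 billion dollars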